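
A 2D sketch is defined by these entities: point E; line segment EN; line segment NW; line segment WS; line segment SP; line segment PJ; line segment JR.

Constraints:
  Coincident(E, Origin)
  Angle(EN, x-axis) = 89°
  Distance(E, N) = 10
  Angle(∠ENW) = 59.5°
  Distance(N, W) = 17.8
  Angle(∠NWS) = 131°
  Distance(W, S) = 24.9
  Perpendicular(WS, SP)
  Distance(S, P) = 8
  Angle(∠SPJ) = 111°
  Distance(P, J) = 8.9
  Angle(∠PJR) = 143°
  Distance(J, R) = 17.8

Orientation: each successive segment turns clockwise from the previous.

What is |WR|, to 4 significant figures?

6.305

E is at the origin; EN runs at 89.0° with length 10.0, so N = (0.1745, 9.998). ∠ENW = 59.5° gives NW at -31.50° from the x-axis; with |NW| = 17.8, W = (15.35, 0.6980). ∠NWS = 131.0° gives WS at -80.50° from the x-axis; with |WS| = 24.9, S = (19.46, -23.86). The perpendicularity gives SP at right angles to WS, so SP runs at -170.5°; with |SP| = 8.0, P = (11.57, -25.18). ∠SPJ = 111.0° gives PJ at 120.5° from the x-axis; with |PJ| = 8.9, J = (7.054, -17.51). ∠PJR = 143.0° gives JR at 83.50° from the x-axis; with |JR| = 17.8, R = (9.069, 0.1732). Then |WR| = |R − W| = 6.305.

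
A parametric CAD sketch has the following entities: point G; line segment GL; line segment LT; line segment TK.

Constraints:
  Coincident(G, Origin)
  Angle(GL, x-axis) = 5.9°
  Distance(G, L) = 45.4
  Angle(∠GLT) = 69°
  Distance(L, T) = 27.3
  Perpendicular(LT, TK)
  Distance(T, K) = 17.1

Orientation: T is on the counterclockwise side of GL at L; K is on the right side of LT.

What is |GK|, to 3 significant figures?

60.5

∠GLT = 69.0°, so LT runs at 5.9° + (180° − 69.0°) = 117° from the x-axis; with |LT| = 27.3, T = L + 27.3·(cos 117°, sin 117°) = (32.8, 29.0). LT ⟂ TK; with |TK| = 17.1 on the right of LT, K = T + 17.1·(0.892, 0.452) = (48.1, 36.7). Then |GK| = |K − G| = 60.5.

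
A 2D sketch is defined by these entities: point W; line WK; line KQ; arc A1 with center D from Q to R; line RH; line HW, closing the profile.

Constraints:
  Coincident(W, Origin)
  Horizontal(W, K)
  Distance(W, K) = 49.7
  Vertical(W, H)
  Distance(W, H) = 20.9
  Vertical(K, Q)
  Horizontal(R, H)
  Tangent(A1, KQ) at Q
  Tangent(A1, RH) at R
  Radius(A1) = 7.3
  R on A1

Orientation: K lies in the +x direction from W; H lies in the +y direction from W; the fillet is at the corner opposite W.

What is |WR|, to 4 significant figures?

47.27

The virtual corner opposite W is at (49.70, 20.90). Tangency of A1 to KQ means the radius DQ is perpendicular to KQ and A1 meets RH tangentially, so DR is at right angles to RH, with radius 7.3, so the center D sits 7.3 in from both sides at D = (42.40, 13.60). That places the tangent points at Q = (49.70, 13.60) on KQ and R = (42.40, 20.90) on RH. Then |WR| = |R − W| = 47.27.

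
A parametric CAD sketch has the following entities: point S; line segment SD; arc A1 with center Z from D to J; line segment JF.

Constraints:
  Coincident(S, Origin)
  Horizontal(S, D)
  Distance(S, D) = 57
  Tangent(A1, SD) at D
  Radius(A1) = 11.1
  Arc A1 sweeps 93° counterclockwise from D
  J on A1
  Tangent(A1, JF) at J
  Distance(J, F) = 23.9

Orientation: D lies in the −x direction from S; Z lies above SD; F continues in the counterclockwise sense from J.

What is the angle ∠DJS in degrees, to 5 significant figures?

119.23°

Tangency of A1 to SD means the radius ZD is perpendicular to SD, so Z = D + (0, 11.1) = (-57.000, 11.100). On A1, D sits at bearing -90° from Z; a 93° counterclockwise sweep puts J at bearing 3°, so J = Z + 11.1·(cos 3°, sin 3°) = (-45.915, 11.681). Then cos ∠DJS = JD·JS / (|JD||JS|), giving 119.23°.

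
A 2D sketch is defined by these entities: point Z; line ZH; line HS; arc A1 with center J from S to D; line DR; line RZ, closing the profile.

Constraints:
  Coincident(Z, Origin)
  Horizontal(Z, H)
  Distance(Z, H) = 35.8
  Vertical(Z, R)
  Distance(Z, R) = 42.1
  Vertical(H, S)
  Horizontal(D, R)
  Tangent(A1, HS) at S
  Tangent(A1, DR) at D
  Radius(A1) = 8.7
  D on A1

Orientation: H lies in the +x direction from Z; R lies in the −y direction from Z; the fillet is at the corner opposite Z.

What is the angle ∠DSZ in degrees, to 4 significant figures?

88.01°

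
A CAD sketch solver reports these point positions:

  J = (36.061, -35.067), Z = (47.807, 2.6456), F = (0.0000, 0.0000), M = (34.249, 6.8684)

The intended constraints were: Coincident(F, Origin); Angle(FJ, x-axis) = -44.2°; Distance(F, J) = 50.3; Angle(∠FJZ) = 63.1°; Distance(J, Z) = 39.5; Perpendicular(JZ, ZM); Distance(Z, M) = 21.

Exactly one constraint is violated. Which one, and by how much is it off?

Distance(Z, M) = 21 — off by 6.80.

F = (0.00, 0.00) ✓; FJ at -44.20° ✓; |FJ| = 50.30 ✓; ∠FJZ = 63.10° ✓; |JZ| = 39.50 ✓; ∠(JZ, ZM) = 90.00° ✓; |ZM| = 14.20 ✗.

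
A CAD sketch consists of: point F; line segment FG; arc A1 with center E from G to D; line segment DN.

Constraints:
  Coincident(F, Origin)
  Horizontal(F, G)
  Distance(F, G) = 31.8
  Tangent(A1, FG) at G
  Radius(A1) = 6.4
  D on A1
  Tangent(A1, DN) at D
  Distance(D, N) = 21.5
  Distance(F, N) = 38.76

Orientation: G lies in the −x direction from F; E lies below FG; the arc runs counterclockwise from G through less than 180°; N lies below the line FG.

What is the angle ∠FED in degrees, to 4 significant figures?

161.3°

F is at the origin; FG is horizontal with |FG| = 31.8 and G on the −x side, so G = (-31.80, 0.000). A1 meets FG tangentially, so EG is at right angles to FG, so E = G + (0, -6.4) = (-31.80, -6.400). Since ED ⟂ DN (tangency), |EN| = √(6.4² + 21.5²) = 22.43 regardless of where D sits on A1. So N lies on both circle(F, 38.76) and circle(E, 22.43); the below-FG intersection is N = (-26.58, -28.22). D is the foot of the tangent from N: D = (-37.34, -9.604).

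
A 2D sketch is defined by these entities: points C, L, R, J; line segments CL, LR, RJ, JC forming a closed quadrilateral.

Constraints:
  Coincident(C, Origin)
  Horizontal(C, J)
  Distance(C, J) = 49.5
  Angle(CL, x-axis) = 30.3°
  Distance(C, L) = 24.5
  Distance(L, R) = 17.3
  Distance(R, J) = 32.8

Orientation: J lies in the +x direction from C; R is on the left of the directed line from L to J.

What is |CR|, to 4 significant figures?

40.72

C is at the origin; CJ is horizontal with |CJ| = 49.5 and J in +x, so J = (49.5, 0). CL runs at 30.3° with |CL| = 24.5, so L = (21.15, 12.36). R is determined by |LR| = 17.3 and |RJ| = 32.8 together: it lies at the intersection of circle(L, 17.3) and circle(J, 32.8). With |LJ| = 30.92, the foot of the radical line on LJ is 2.907 from L and the perpendicular offset is √(17.3² − 2.907²) = 17.05. Taking the left-of-LJ solution: R = (30.63, 26.83).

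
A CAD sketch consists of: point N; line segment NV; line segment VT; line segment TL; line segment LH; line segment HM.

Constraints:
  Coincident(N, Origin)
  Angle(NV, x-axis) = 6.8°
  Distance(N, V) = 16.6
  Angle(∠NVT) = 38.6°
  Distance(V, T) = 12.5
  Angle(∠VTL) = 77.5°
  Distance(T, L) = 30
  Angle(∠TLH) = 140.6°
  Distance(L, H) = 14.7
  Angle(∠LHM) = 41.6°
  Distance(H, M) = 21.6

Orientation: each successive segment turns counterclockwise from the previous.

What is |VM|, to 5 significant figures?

17.192

N is at the origin; NV runs at 6.8° with length 16.6, so V = (16.483, 1.9655). ∠NVT = 38.6° gives VT at 148.20° from the x-axis; with |VT| = 12.5, T = (5.8596, 8.5525). ∠VTL = 77.5° gives TL at -109.30° from the x-axis; with |TL| = 30.0, L = (-4.0559, -19.762). ∠TLH = 140.6° gives LH at -69.900° from the x-axis; with |LH| = 14.7, H = (0.99593, -33.566). ∠LHM = 41.6° gives HM at 68.500° from the x-axis; with |HM| = 21.6, M = (8.9124, -13.469). Then |VM| = |M − V| = 17.192.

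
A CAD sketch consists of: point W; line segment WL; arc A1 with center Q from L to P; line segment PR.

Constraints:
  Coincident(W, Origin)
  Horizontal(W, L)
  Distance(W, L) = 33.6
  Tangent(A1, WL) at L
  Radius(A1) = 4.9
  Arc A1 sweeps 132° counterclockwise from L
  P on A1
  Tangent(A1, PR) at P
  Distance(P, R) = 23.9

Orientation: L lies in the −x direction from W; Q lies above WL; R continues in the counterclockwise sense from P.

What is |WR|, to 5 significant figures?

52.767

W is at the origin; W and L share the same y with |WL| = 33.6 and L on the −x side, so L = (-33.600, 0.0000). A1 meets WL tangentially, so QL is at right angles to WL, so Q = L + (0, 4.9) = (-33.600, 4.9000). On A1, L sits at bearing -90° from Q; a 132° counterclockwise sweep puts P at bearing 42°, so P = Q + 4.9·(cos 42°, sin 42°) = (-29.959, 8.1787). A1 meets PR tangentially, so QP is at right angles to PR, so PR runs along (−sin 42°, cos 42°); with |PR| = 23.9, R = (-45.951, 25.940). Then |WR| = |R − W| = 52.767.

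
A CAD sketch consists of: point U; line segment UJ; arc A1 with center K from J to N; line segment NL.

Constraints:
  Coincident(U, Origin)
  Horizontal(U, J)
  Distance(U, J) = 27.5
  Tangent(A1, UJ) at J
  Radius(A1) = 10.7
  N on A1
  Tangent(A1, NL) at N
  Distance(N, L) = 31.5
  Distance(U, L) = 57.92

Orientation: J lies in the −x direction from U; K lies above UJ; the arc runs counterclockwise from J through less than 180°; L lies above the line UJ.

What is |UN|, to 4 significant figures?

26.49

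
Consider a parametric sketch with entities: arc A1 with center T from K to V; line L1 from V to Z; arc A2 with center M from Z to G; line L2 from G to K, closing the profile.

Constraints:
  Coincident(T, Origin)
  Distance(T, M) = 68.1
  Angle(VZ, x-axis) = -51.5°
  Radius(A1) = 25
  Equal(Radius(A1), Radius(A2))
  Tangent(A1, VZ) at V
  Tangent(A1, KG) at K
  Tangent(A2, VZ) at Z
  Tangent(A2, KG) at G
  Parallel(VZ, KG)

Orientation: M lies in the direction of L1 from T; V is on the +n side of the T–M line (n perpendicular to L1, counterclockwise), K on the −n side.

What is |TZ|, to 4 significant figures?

72.54

The slot axis is L1's direction at -51.5°, so u = (cos -51.5°, sin -51.5°) = (0.6225, -0.7826) and n = (−sin -51.5°, cos -51.5°) = (0.7826, 0.6225). T is at the origin and M lies 68.1 along u from T, so M = 68.1·u = (42.39, -53.30). Tangency of A1 to both parallel lines with radius 25.0 puts V and K at T ± 25.0·n: V = (19.57, 15.56), K = (-19.57, -15.56). Equal radii place Z and G the same way about M: Z = M + 25.0·n = (61.96, -37.73), G = M − 25.0·n = (22.83, -68.86). Then |TZ| = |Z − T| = 72.54.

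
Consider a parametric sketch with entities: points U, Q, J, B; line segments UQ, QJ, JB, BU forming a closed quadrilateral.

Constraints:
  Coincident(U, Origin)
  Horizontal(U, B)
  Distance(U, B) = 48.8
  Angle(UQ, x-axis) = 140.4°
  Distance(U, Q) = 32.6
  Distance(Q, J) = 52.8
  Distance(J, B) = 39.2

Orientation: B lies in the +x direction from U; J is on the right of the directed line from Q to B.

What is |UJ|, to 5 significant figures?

20.437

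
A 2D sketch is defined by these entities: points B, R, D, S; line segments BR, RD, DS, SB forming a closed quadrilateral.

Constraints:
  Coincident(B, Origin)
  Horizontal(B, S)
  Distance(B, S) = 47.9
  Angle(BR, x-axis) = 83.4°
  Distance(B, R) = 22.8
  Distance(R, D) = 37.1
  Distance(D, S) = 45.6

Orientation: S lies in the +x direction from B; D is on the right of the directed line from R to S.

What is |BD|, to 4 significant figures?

15.12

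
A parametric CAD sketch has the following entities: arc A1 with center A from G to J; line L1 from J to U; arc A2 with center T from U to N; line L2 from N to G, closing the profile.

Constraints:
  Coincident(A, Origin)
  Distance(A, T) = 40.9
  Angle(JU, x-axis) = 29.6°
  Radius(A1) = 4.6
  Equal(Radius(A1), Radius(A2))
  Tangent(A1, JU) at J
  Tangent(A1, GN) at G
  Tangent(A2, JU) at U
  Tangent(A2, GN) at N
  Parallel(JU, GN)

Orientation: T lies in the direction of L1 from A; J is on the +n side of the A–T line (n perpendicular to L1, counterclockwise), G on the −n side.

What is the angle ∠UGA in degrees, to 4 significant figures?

77.32°

Tangency of A1 to both parallel lines with radius 4.6 puts J and G at A ± 4.6·n: J = (-2.272, 4.000), G = (2.272, -4.000). Equal radii place U and N the same way about T: U = T + 4.6·n = (33.29, 24.20), N = T − 4.6·n = (37.83, 16.20). Then cos ∠UGA = GU·GA / (|GU||GA|), giving 77.32°.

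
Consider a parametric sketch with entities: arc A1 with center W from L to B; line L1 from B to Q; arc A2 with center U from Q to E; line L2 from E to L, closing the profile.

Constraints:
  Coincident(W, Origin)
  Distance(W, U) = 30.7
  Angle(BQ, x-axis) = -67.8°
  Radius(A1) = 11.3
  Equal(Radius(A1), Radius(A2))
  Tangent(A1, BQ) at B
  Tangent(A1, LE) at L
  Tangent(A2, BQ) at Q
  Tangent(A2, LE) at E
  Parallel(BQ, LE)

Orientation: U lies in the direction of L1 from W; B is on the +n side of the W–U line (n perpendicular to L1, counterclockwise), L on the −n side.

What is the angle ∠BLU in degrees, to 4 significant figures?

69.79°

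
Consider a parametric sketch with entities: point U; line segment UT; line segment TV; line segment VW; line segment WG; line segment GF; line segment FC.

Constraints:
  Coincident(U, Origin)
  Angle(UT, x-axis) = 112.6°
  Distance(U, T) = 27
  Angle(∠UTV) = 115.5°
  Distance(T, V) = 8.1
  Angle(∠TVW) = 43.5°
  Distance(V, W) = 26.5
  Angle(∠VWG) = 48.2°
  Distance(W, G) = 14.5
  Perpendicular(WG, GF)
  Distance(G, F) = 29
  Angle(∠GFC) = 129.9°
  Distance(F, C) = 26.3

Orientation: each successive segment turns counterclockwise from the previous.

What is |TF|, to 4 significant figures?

17.67

U is at the origin; UT runs at 112.6° with length 27.0, so T = (-10.38, 24.93). ∠UTV = 115.5° gives TV at 177.1° from the x-axis; with |TV| = 8.1, V = (-18.47, 25.34). ∠TVW = 43.5° gives VW at -46.40° from the x-axis; with |VW| = 26.5, W = (-0.1907, 6.146). ∠VWG = 48.2° gives WG at 85.40° from the x-axis; with |WG| = 14.5, G = (0.9722, 20.60). The perpendicularity gives GF at right angles to WG, so GF runs at 175.4°; with |GF| = 29.0, F = (-27.93, 22.92). Then |TF| = |F − T| = 17.67.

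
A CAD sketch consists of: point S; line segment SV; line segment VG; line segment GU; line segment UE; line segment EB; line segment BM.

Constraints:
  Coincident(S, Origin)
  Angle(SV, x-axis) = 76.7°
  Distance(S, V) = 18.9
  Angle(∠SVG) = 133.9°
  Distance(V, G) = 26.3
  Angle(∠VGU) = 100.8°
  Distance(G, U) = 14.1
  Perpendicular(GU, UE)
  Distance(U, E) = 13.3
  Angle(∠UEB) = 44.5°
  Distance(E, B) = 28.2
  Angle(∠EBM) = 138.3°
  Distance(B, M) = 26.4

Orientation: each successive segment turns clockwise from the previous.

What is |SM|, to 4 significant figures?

75.56

S is at the origin; SV runs at 76.7° with length 18.9, so V = (4.348, 18.39). ∠SVG = 133.9° gives VG at 30.60° from the x-axis; with |VG| = 26.3, G = (26.99, 31.78). ∠VGU = 100.8° gives GU at -48.60° from the x-axis; with |GU| = 14.1, U = (36.31, 21.20). GU is perpendicular to UE, so UE runs at -138.6°; with |UE| = 13.3, E = (26.33, 12.41). ∠UEB = 44.5° gives EB at 85.90° from the x-axis; with |EB| = 28.2, B = (28.35, 40.54). ∠EBM = 138.3° gives BM at 44.20° from the x-axis; with |BM| = 26.4, M = (47.28, 58.94). Then |SM| = |M − S| = 75.56.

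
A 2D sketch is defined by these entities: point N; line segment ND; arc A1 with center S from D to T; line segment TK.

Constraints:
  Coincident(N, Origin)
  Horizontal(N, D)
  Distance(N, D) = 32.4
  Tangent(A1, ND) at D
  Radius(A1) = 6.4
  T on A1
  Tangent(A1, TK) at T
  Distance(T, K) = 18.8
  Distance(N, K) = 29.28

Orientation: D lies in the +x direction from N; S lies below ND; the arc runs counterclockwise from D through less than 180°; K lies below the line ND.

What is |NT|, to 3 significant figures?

26.7

Checks: ∠(SD, DN) = 90.00° ✓; |ST| = 6.400 ✓; ∠(ST, TK) = 90.00° ✓; |TK| = 18.80 ✓; |NK| = 29.28 ✓.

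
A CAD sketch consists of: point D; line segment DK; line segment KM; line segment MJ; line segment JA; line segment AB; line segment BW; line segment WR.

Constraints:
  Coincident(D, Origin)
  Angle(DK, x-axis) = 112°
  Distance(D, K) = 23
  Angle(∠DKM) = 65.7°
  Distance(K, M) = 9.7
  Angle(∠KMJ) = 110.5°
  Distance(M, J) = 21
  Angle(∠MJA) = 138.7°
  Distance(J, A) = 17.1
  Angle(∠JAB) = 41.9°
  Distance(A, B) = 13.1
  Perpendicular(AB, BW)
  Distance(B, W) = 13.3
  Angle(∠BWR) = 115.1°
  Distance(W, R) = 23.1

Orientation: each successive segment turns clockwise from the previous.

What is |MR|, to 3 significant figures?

43.1

D is at the origin; DK runs at 112.0° with length 23.0, so K = (-8.62, 21.3). ∠DKM = 65.7° gives KM at -2.30° from the x-axis; with |KM| = 9.7, M = (1.08, 20.9). ∠KMJ = 110.5° gives MJ at -71.8° from the x-axis; with |MJ| = 21.0, J = (7.64, 0.987). ∠MJA = 138.7° gives JA at -113° from the x-axis; with |JA| = 17.1, A = (0.926, -14.7). ∠JAB = 41.9° gives AB at 109° from the x-axis; with |AB| = 13.1, B = (-3.30, -2.34). AB ⟂ BW, so BW runs at 18.8°; with |BW| = 13.3, W = (9.30, 1.94). ∠BWR = 115.1° gives WR at -46.1° from the x-axis; with |WR| = 23.1, R = (25.3, -14.7). Then |MR| = |R − M| = 43.1.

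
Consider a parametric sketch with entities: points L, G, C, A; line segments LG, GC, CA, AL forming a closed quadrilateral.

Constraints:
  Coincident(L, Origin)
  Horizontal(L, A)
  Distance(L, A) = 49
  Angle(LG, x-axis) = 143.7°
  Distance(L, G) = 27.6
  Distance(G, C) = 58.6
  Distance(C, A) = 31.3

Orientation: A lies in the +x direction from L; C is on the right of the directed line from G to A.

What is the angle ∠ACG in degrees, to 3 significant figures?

105°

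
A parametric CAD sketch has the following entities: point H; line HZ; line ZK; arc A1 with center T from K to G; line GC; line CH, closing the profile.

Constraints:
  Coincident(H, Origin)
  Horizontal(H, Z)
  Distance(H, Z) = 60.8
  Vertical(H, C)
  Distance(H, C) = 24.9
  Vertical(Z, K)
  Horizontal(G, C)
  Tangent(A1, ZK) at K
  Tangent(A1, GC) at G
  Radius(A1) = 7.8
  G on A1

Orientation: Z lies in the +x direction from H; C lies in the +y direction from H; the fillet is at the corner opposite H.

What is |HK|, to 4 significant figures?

63.16

The virtual corner opposite H is at (60.80, 24.90). Tangency of A1 to ZK means the radius TK is perpendicular to ZK and since A1 is tangent to GC there, TG ⟂ GC, with radius 7.8, so the center T sits 7.8 in from both sides at T = (53.00, 17.10). That places the tangent points at K = (60.80, 17.10) on ZK and G = (53.00, 24.90) on GC. Then |HK| = |K − H| = 63.16.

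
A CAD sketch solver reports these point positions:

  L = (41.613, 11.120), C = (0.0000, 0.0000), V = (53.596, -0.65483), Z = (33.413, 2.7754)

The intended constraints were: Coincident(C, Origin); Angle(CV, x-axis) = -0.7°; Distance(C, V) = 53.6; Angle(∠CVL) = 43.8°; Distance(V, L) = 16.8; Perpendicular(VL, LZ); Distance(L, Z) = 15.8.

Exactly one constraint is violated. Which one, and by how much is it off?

Distance(L, Z) = 15.8 — off by 4.10.

C = (0.00, 0.00) ✓; CV at -0.7000° ✓; |CV| = 53.60 ✓; ∠CVL = 43.80° ✓; |VL| = 16.80 ✓; ∠(VL, LZ) = 90.00° ✓; |LZ| = 11.70 ✗.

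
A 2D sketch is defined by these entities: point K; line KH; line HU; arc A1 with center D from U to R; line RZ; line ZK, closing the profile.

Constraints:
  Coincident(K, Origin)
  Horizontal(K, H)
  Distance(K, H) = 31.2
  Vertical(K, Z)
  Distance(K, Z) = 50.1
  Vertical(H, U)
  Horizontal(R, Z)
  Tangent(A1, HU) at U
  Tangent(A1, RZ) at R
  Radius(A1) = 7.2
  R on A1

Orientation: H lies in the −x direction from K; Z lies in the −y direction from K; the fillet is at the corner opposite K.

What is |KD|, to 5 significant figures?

49.157

K and Z share the same x with |KZ| = 50.1 and Z on the −y side, so Z = (0.0000, -50.100). The virtual corner opposite K is at (-31.200, -50.100). Since A1 is tangent to HU there, DU ⟂ HU and since A1 is tangent to RZ there, DR ⟂ RZ, with radius 7.2, so the center D sits 7.2 in from both sides at D = (-24.000, -42.900). Then |KD| = |D − K| = 49.157.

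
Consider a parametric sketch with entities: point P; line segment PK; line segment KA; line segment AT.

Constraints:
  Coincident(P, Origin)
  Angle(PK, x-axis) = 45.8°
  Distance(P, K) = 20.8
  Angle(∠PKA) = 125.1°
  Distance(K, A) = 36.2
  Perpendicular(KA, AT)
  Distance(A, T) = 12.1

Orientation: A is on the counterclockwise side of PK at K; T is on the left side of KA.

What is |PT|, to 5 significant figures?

48.411

P is at the origin; PK runs at 45.8° with length 20.8, so K = 20.8·(cos 45.8°, sin 45.8°) = (14.501, 14.912). ∠PKA = 125.1°, so KA runs at 45.8° + (180° − 125.1°) = 100.70° from the x-axis; with |KA| = 36.2, A = K + 36.2·(cos 100.70°, sin 100.70°) = (7.7799, 50.482). The perpendicularity gives AT at right angles to KA; with |AT| = 12.1 on the left of KA, T = A + 12.1·(-0.98261, -0.18567) = (-4.1097, 48.236). Then |PT| = |T − P| = 48.411.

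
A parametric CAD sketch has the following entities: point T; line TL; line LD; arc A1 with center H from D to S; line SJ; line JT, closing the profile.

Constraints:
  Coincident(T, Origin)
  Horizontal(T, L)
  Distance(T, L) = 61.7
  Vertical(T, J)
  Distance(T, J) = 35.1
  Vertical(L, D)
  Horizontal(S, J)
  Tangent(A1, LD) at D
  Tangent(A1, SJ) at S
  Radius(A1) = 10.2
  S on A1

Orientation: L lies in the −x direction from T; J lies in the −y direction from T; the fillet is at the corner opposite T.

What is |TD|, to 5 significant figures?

66.535

The virtual corner opposite T is at (-61.700, -35.100). A1 meets LD tangentially, so HD is at right angles to LD and the tangent condition forces HS to be normal to SJ, with radius 10.2, so the center H sits 10.2 in from both sides at H = (-51.500, -24.900). That places the tangent points at D = (-61.700, -24.900) on LD and S = (-51.500, -35.100) on SJ. Then |TD| = |D − T| = 66.535.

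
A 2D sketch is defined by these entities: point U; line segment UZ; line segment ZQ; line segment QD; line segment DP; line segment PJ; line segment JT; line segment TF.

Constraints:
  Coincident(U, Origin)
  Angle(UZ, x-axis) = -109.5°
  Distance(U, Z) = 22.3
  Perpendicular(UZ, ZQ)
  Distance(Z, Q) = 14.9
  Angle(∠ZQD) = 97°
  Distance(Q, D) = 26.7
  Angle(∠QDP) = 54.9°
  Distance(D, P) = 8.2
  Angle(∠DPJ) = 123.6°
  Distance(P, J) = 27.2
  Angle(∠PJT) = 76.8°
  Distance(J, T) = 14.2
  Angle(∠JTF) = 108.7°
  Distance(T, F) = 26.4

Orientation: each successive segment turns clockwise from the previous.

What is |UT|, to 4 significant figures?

33.43

∠DPJ = 123.6° gives PJ at -104.0° from the x-axis; with |PJ| = 27.2, J = (-16.76, -22.43). ∠PJT = 76.8° gives JT at 152.8° from the x-axis; with |JT| = 14.2, T = (-29.39, -15.94). Then |UT| = |T − U| = 33.43.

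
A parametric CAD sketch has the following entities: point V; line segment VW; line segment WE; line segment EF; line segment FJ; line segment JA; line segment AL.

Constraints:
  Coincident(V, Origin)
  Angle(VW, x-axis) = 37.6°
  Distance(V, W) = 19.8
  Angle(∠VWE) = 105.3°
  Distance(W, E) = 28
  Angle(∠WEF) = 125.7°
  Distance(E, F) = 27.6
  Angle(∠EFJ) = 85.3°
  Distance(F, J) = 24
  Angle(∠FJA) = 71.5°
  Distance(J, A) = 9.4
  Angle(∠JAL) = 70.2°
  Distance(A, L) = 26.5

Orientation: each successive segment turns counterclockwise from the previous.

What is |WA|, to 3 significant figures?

33.4

V is at the origin; VW runs at 37.6° with length 19.8, so W = (15.7, 12.1). ∠VWE = 105.3° gives WE at 112° from the x-axis; with |WE| = 28.0, E = (5.06, 38.0). ∠WEF = 125.7° gives EF at 167° from the x-axis; with |EF| = 27.6, F = (-21.8, 44.4). ∠EFJ = 85.3° gives FJ at -98.7° from the x-axis; with |FJ| = 24.0, J = (-25.4, 20.7). ∠FJA = 71.5° gives JA at 9.80° from the x-axis; with |JA| = 9.4, A = (-16.2, 22.3). Then |WA| = |A − W| = 33.4.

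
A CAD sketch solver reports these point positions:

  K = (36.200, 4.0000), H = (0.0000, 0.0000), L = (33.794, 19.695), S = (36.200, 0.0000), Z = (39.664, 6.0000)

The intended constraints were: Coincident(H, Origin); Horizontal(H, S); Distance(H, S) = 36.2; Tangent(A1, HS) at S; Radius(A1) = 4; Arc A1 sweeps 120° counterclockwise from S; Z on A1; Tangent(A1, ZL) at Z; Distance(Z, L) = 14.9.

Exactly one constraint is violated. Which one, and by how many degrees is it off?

Tangent(A1, ZL) at Z — off by 6.80°.

H = (0.00, 0.00) ✓; H.y = 0.00, S.y = 0.00 ✓; |HS| = 36.20 ✓; ∠(KS, SH) = 90.00° ✓; |KS| = 4.000 ✓; bearing(K→Z) − bearing(K→S) = 120.0° ✓; |KZ| = 4.000 ✓; ∠(KZ, ZL) = 96.80° ✗; |ZL| = 14.90 ✓.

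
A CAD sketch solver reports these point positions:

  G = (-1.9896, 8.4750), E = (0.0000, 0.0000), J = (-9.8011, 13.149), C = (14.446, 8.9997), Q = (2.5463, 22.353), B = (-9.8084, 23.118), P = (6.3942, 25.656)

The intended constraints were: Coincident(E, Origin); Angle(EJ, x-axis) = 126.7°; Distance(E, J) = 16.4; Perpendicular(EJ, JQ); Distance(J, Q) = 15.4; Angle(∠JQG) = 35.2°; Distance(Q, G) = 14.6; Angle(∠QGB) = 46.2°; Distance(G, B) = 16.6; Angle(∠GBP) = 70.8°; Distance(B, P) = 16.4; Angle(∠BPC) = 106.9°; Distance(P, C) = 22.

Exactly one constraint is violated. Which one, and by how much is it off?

Distance(P, C) = 22 — off by 3.50.

E = (0.00, 0.00) ✓; EJ at 126.7° ✓; |EJ| = 16.40 ✓; ∠(EJ, JQ) = 90.00° ✓; |JQ| = 15.40 ✓; ∠JQG = 35.20° ✓; |QG| = 14.60 ✓; ∠QGB = 46.20° ✓; |GB| = 16.60 ✓; ∠GBP = 70.80° ✓; |BP| = 16.40 ✓; ∠BPC = 106.9° ✓; |PC| = 18.50 ✗.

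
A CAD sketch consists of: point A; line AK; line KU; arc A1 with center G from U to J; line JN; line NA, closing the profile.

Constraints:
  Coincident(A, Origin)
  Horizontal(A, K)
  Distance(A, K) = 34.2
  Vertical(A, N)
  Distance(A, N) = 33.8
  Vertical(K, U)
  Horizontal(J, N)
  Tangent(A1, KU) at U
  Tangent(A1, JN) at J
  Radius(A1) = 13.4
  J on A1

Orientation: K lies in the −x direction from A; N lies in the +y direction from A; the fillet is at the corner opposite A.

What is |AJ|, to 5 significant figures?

39.687

A is at the origin; A and K share the same y with |AK| = 34.2 and K on the −x side, so K = (-34.200, 0.0000). AN is vertical with |AN| = 33.8 and N on the +y side, so N = (0.0000, 33.800). The virtual corner opposite A is at (-34.200, 33.800). A1 meets KU tangentially, so GU is at right angles to KU and the tangent condition forces GJ to be normal to JN, with radius 13.4, so the center G sits 13.4 in from both sides at G = (-20.800, 20.400). That places the tangent points at U = (-34.200, 20.400) on KU and J = (-20.800, 33.800) on JN. Then |AJ| = |J − A| = 39.687.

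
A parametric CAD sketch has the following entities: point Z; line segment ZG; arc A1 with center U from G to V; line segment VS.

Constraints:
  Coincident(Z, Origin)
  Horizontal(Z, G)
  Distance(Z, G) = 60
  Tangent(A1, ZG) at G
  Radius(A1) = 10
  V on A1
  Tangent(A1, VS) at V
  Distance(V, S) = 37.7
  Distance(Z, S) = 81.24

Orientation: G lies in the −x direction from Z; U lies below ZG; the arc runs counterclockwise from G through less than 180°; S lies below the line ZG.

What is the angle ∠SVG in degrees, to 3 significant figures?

131°

Checks: |UV| = 10.00 ✓; ∠(UV, VS) = 90.00° ✓; |VS| = 37.70 ✓; |ZS| = 81.24 ✓.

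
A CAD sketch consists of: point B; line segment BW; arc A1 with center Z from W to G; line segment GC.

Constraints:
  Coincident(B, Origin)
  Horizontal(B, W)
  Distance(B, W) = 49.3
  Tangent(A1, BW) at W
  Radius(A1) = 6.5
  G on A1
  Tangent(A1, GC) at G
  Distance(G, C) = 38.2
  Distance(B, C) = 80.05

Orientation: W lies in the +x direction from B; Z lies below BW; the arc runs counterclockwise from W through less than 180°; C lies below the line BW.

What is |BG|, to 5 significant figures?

45.709

Checks: B = (0.00, 0.00) ✓; |ZG| = 6.500 ✓; ∠(ZG, GC) = 90.00° ✓; |GC| = 38.20 ✓; |BC| = 80.05 ✓.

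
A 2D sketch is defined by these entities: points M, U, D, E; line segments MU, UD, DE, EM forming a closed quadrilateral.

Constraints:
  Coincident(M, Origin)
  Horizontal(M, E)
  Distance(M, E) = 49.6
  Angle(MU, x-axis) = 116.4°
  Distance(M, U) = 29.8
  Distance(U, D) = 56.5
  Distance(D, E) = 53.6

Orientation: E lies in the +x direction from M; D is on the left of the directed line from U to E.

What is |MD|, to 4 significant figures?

64.05

Checks: |ME| = 49.60 ✓; |MU| = 29.80 ✓; |UD| = 56.50 ✓; |DE| = 53.60 ✓.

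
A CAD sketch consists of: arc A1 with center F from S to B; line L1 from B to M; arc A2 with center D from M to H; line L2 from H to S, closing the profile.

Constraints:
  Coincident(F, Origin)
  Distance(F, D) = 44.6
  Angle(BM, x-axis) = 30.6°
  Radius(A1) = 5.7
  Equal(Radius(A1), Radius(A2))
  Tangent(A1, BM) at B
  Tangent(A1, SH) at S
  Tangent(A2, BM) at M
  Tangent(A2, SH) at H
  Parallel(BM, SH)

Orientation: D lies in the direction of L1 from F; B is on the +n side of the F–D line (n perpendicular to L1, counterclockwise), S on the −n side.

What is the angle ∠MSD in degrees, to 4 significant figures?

7.055°

The slot axis is L1's direction at 30.6°, so u = (cos 30.6°, sin 30.6°) = (0.8607, 0.5090) and n = (−sin 30.6°, cos 30.6°) = (-0.5090, 0.8607). F is at the origin and D lies 44.6 along u from F, so D = 44.6·u = (38.39, 22.70). Tangency of A1 to both parallel lines with radius 5.7 puts B and S at F ± 5.7·n: B = (-2.902, 4.906), S = (2.902, -4.906). Equal radii place M and H the same way about D: M = D + 5.7·n = (35.49, 27.61), H = D − 5.7·n = (41.29, 17.80). Then cos ∠MSD = SM·SD / (|SM||SD|), giving 7.055°.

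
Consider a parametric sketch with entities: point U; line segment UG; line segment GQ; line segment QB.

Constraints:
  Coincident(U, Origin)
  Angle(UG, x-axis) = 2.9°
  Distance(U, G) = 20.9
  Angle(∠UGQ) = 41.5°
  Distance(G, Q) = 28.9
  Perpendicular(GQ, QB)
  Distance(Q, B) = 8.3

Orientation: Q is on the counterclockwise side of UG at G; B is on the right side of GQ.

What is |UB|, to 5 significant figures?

25.808

U is at the origin; UG runs at 2.9° with length 20.9, so G = 20.9·(cos 2.9°, sin 2.9°) = (20.873, 1.0574). ∠UGQ = 41.5°, so GQ runs at 2.9° + (180° − 41.5°) = 141.40° from the x-axis; with |GQ| = 28.9, Q = G + 28.9·(cos 141.40°, sin 141.40°) = (-1.7127, 19.088). GQ ⟂ QB; with |QB| = 8.3 on the right of GQ, B = Q + 8.3·(0.62388, 0.78152) = (3.4655, 25.574). Then |UB| = |B − U| = 25.808.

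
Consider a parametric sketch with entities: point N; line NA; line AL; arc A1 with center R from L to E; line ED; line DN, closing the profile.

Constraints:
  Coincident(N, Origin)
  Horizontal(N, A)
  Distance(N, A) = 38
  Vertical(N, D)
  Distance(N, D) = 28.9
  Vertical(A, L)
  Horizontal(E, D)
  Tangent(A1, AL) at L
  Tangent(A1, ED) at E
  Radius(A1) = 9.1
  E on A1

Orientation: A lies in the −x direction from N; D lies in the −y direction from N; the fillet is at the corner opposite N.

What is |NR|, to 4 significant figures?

35.03

N is at the origin; N and A share the same y with |NA| = 38.0 and A on the −x side, so A = (-38.00, 0.000). ND is vertical with |ND| = 28.9 and D on the −y side, so D = (0.000, -28.90). The virtual corner opposite N is at (-38.00, -28.90). Tangency of A1 to AL means the radius RL is perpendicular to AL and the tangent condition forces RE to be normal to ED, with radius 9.1, so the center R sits 9.1 in from both sides at R = (-28.90, -19.80). Then |NR| = |R − N| = 35.03.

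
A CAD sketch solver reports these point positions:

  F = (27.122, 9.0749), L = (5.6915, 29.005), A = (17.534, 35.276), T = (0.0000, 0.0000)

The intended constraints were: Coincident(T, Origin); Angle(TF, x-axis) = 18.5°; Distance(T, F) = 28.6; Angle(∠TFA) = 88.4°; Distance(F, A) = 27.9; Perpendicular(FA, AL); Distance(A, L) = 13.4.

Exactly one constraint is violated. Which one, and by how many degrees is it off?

Perpendicular(FA, AL) — off by 7.80°.

T = (0.00, 0.00) ✓; TF at 18.50° ✓; |TF| = 28.60 ✓; ∠TFA = 88.40° ✓; |FA| = 27.90 ✓; ∠(FA, AL) = 97.80° ✗; |AL| = 13.40 ✓.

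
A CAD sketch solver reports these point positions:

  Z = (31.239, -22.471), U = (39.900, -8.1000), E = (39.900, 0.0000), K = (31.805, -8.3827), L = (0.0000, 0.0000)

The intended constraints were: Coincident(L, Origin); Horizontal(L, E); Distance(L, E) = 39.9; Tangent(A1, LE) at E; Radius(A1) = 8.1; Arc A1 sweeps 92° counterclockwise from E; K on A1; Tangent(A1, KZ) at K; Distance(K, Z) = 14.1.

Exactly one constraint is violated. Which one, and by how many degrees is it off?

Tangent(A1, KZ) at K — off by 4.30°.

L = (0.00, 0.00) ✓; L.y = 0.00, E.y = 0.00 ✓; |LE| = 39.90 ✓; ∠(UE, EL) = 90.00° ✓; |UE| = 8.100 ✓; bearing(U→K) − bearing(U→E) = 92.00° ✓; |UK| = 8.100 ✓; ∠(UK, KZ) = 94.30° ✗; |KZ| = 14.10 ✓.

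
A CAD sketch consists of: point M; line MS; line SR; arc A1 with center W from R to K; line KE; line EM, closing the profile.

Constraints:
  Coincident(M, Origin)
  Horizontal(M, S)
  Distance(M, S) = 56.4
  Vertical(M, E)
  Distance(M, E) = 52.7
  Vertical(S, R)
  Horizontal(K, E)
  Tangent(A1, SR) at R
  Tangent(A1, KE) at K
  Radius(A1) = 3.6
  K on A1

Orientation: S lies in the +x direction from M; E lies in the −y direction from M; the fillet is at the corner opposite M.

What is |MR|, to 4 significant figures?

74.78

M is at the origin; M and S share the same y with |MS| = 56.4 and S on the +x side, so S = (56.40, 0.000). M and E share the same x with |ME| = 52.7 and E on the −y side, so E = (0.000, -52.70). The virtual corner opposite M is at (56.40, -52.70). Tangency of A1 to SR means the radius WR is perpendicular to SR and tangency of A1 to KE means the radius WK is perpendicular to KE, with radius 3.6, so the center W sits 3.6 in from both sides at W = (52.80, -49.10). That places the tangent points at R = (56.40, -49.10) on SR and K = (52.80, -52.70) on KE. Then |MR| = |R − M| = 74.78.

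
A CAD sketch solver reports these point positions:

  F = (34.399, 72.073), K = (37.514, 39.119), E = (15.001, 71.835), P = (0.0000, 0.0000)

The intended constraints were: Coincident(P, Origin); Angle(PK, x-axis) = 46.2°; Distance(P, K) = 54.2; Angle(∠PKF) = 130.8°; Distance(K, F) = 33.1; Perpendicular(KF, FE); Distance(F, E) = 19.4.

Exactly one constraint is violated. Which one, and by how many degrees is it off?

Perpendicular(KF, FE) — off by 4.70°.

P = (0.00, 0.00) ✓; PK at 46.20° ✓; |PK| = 54.20 ✓; ∠PKF = 130.8° ✓; |KF| = 33.10 ✓; ∠(KF, FE) = 85.30° ✗; |FE| = 19.40 ✓.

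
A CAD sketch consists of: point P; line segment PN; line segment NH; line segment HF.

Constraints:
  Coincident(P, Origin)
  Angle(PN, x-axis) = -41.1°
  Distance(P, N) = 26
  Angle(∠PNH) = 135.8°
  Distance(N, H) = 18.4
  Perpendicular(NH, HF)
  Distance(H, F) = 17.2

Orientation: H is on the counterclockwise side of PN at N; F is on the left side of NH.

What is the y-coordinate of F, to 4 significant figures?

1.078

∠PNH = 135.8°, so NH runs at -41.1° + (180° − 135.8°) = 3.100° from the x-axis; with |NH| = 18.4, H = N + 18.4·(cos 3.100°, sin 3.100°) = (37.97, -16.10). NH ⟂ HF; with |HF| = 17.2 on the left of NH, F = H + 17.2·(-0.05408, 0.9985) = (37.04, 1.078). So F.y = 1.078.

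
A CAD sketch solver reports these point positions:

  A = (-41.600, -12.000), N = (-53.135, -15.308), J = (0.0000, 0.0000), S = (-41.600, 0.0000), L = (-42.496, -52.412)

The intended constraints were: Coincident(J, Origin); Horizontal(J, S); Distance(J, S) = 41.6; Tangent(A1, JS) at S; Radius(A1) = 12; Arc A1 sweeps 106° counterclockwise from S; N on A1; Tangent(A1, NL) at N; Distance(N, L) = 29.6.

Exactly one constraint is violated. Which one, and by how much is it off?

Distance(N, L) = 29.6 — off by 9.00.

J = (0.00, 0.00) ✓; J.y = 0.00, S.y = 0.00 ✓; |JS| = 41.60 ✓; ∠(AS, SJ) = 90.00° ✓; |AS| = 12.00 ✓; bearing(A→N) − bearing(A→S) = 106.0° ✓; |AN| = 12.00 ✓; ∠(AN, NL) = 90.00° ✓; |NL| = 38.60 ✗.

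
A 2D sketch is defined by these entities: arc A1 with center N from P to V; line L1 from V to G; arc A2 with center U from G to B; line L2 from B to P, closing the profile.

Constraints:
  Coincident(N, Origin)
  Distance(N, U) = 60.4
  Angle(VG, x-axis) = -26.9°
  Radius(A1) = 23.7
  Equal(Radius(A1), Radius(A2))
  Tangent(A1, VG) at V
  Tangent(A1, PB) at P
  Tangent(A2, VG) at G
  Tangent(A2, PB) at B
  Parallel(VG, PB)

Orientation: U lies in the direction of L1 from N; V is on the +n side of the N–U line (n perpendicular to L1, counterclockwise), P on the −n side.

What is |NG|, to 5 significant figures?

64.883

Tangency of A1 to both parallel lines with radius 23.7 puts V and P at N ± 23.7·n: V = (10.723, 21.136), P = (-10.723, -21.136). Equal radii place G and B the same way about U: G = U + 23.7·n = (64.587, -6.1915), B = U − 23.7·n = (43.142, -48.463). Then |NG| = |G − N| = 64.883.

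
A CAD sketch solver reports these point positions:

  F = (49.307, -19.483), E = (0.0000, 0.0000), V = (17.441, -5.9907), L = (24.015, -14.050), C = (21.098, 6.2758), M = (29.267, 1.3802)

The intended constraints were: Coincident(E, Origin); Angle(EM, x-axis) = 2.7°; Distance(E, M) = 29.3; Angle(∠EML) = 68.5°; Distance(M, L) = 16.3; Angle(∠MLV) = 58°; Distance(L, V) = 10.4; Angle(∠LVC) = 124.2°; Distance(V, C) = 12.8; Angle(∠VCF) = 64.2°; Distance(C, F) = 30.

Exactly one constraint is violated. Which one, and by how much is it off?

Distance(C, F) = 30 — off by 8.20.

E = (0.00, 0.00) ✓; EM at 2.700° ✓; |EM| = 29.30 ✓; ∠EML = 68.50° ✓; |ML| = 16.30 ✓; ∠MLV = 58.00° ✓; |LV| = 10.40 ✓; ∠LVC = 124.2° ✓; |VC| = 12.80 ✓; ∠VCF = 64.20° ✓; |CF| = 38.20 ✗.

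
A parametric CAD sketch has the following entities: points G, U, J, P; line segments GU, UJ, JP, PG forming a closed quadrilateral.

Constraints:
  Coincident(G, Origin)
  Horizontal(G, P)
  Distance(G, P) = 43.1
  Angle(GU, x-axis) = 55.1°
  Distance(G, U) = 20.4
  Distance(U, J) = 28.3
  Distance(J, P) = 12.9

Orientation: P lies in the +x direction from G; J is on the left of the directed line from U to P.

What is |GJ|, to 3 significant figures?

41.5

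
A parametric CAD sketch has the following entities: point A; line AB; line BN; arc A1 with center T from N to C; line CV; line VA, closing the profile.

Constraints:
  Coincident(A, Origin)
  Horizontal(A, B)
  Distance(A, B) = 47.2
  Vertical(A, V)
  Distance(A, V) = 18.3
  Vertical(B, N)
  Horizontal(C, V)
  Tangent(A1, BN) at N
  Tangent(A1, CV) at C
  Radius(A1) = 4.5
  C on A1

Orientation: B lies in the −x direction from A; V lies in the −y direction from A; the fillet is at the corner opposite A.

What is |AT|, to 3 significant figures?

44.9

AV is vertical with |AV| = 18.3 and V on the −y side, so V = (0.00, -18.3). The virtual corner opposite A is at (-47.2, -18.3). Tangency of A1 to BN means the radius TN is perpendicular to BN and A1 meets CV tangentially, so TC is at right angles to CV, with radius 4.5, so the center T sits 4.5 in from both sides at T = (-42.7, -13.8). Then |AT| = |T − A| = 44.9.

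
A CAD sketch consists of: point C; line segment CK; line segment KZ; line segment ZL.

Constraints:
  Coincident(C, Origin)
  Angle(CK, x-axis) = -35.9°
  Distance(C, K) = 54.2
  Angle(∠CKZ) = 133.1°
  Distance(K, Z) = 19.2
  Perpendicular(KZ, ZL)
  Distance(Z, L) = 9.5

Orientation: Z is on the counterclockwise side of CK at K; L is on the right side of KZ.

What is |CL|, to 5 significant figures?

74.636

C is at the origin; CK runs at -35.9° with length 54.2, so K = 54.2·(cos -35.9°, sin -35.9°) = (43.904, -31.781). ∠CKZ = 133.1°, so KZ runs at -35.9° + (180° − 133.1°) = 11.000° from the x-axis; with |KZ| = 19.2, Z = K + 19.2·(cos 11.000°, sin 11.000°) = (62.751, -28.118). KZ is perpendicular to ZL; with |ZL| = 9.5 on the right of KZ, L = Z + 9.5·(0.19081, -0.98163) = (64.564, -37.443). Then |CL| = |L − C| = 74.636.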